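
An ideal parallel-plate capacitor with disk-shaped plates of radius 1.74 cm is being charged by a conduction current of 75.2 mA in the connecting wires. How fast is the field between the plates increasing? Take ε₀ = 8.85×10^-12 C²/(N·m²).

8.93×10^12 V/(m·s)

By continuity, I_d in the gap equals the 75.2 mA flowing in the wire.
Then dE/dt = I_d/(ε₀A) = 8.93×10^12 V/(m·s).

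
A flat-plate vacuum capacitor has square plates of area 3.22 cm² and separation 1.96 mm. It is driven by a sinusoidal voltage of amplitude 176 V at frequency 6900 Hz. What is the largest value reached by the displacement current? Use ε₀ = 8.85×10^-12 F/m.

(dE/dt)_max = V₀ω/d = 3.893×10^9 V/(m·s); ω = 2πf = 4.335×10^4 rad/s.
I_d,max = ε₀ A (dE/dt)_max = (8.85×10^-12)(3.22×10^-4)(3.893×10^9) = 1.11×10^-5 A.

1.11×10^-5 A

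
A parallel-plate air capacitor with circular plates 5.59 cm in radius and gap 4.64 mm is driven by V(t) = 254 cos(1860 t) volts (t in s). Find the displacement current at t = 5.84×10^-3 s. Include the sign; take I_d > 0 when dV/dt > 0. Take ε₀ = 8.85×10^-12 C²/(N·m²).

dE/dt = (V₀ω/d)·−sin(ωt) with ωt = 10.8624 rad: (254)(1860)(0.9911)/(4.64×10^-3) = 1.009×10^8 V/(m·s).
I_d = ε₀ A dE/dt = (8.85×10^-12)(9.817×10^-3)(1.009×10^8) = 8.77×10^-6 A.

8.77×10^-6 A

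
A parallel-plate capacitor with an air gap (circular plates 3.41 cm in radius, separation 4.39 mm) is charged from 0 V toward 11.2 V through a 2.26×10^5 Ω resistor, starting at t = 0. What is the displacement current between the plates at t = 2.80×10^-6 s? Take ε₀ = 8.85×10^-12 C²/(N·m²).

C = ε₀A/d = (8.85×10^-12)(3.653×10^-3)/(4.39×10^-3) = 7.364×10^-12 F, so τ = RC = 1.664×10^-6 s.
The conduction current is I(t) = (V₀/R) e^(−t/τ), and the displacement current between the plates equals it.
t/τ = 1.683; I_d = (11.2/2.26×10^5) · e^(−1.683) = (4.956×10^-5)(0.1858) = 9.21×10^-6 A.

9.21×10^-6 A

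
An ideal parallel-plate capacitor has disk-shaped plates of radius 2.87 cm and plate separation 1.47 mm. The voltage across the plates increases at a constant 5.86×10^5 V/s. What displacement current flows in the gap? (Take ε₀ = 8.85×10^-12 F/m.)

9.13×10^-6 A

The field between the plates is E = V/d, so dE/dt = (5.86×10^5)/(1.47×10^-3 m) = 3.986×10^8 V/(m·s).
I_d = ε₀ A (dE/dt) = (8.85×10^-12)(2.588×10^-3)(3.986×10^8) = 9.13×10^-6 A.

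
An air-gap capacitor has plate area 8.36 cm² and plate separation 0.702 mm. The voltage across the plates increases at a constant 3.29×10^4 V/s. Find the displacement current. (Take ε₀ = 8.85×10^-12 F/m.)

3.47×10^-7 A

C = ε₀A/d = (8.85×10^-12)(8.36×10^-4)/(7.02×10^-4) = 1.054×10^-11 F.
I_d = C dV/dt = (1.054×10^-11)(3.29×10^4) = 3.47×10^-7 A.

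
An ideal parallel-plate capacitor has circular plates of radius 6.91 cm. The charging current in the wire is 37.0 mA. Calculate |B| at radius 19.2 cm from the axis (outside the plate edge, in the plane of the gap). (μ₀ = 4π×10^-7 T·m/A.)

No conduction current crosses the gap, so I_d there equals the 0.0370 A in the leads.
Outside the plates the loop encloses all of I_d, so B·2πr = μ₀ I_d and B = 3.85×10^-8 T.

3.85×10^-8 T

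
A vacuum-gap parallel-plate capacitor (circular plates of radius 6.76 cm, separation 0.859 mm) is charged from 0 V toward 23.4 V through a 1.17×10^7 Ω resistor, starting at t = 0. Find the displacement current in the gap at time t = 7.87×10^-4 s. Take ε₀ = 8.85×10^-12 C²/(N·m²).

1.27×10^-6 A

C = ε₀A/d = (8.85×10^-12)(0.01436)/(8.59×10^-4) = 1.479×10^-10 F, so τ = RC = 1.730×10^-3 s.
The conduction current is I(t) = (V₀/R) e^(−t/τ), and the displacement current between the plates equals it.
t/τ = 0.4549; I_d = (23.4/1.17×10^7) · e^(−0.4549) = (2.000×10^-6)(0.6345) = 1.27×10^-6 A.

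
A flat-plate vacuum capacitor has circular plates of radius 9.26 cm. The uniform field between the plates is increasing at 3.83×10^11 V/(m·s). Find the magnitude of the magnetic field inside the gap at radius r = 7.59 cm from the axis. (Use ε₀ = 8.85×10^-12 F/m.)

I_d = ε₀ dΦ_E/dt = ε₀ πR² (dE/dt) = (8.85×10^-12)(0.02694)(3.83×10^11) = 0.09131 A through the full plate area.
An Ampèrian loop of radius r encloses a fraction (r/R)² of I_d. Then B·2πr = μ₀ I_d (r/R)², giving B = μ₀ I_d r/(2πR²) = 1.62×10^-7 T.

1.62×10^-7 T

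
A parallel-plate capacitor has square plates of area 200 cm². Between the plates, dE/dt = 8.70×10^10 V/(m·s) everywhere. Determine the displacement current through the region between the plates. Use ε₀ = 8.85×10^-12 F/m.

I_d = ε₀ A (dE/dt) = (8.85×10^-12)(0.0200 m²)(8.70×10^10) = 0.0154 A.

0.0154 A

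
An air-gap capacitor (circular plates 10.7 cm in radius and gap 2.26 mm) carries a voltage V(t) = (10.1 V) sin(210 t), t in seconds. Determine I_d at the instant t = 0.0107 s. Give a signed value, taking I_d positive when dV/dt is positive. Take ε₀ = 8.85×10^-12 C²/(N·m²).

C = ε₀A/d = (8.85×10^-12)(0.03597)/(2.26×10^-3) = 1.409×10^-10 F. dV/dt = V₀ω·cos(ωt); at ωt = 2.247 rad this factor is -0.6258.
I_d = C dV/dt = (1.409×10^-10)(10.1)(210)(-0.6258) = -1.87×10^-7 A.

-1.87×10^-7 A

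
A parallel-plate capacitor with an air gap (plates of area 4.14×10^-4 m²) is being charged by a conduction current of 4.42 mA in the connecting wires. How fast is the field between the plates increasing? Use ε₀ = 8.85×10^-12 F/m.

1.21×10^12 V/(m·s)

By continuity, I_d in the gap equals the 4.42 mA flowing in the wire.
Since I_d = ε₀ A dE/dt, dE/dt = I_d/(ε₀A) = (4.42×10^-3)/((8.85×10^-12)(4.14×10^-4)) = 1.21×10^12 V/(m·s).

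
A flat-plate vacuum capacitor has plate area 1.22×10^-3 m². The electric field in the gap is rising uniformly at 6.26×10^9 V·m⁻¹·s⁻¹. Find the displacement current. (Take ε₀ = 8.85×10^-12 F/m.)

6.76×10^-5 A

I_d = ε₀ A (dE/dt) = (8.85×10^-12)(1.22×10^-3 m²)(6.26×10^9) = 6.76×10^-5 A.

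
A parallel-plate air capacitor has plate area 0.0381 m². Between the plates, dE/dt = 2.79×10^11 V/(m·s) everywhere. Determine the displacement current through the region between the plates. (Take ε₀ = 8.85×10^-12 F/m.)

With a uniform field, Φ_E = EA, so I_d = ε₀ A dE/dt = 0.0941 A.

0.0941 A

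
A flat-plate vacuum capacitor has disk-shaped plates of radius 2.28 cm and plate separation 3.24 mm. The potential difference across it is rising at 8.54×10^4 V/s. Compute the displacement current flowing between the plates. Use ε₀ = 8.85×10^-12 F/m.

C = ε₀A/d = (8.85×10^-12)(1.633×10^-3)/(3.24×10^-3) = 4.461×10^-12 F.
I_d = C dV/dt = (4.461×10^-12)(8.54×10^4) = 3.81×10^-7 A.

3.81×10^-7 A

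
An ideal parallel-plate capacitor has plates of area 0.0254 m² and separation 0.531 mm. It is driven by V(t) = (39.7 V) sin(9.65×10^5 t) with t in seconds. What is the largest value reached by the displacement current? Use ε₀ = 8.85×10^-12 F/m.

0.0162 A

C = ε₀A/d = (8.85×10^-12)(0.0254)/(5.31×10^-4) = 4.233×10^-10 F; ω = 9.65×10^5 rad/s.
I_d = C dV/dt, so |I_d|_max = C V₀ ω = (4.233×10^-10)(39.7)(9.65×10^5) = 0.0162 A.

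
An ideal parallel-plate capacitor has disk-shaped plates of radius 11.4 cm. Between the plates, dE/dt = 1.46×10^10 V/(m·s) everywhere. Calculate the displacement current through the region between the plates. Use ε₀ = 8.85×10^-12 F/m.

5.28×10^-3 A

The displacement current is ε₀ times dΦ_E/dt = ε₀ A dE/dt = (8.85×10^-12)(0.04083)(1.46×10^10) = 5.28×10^-3 A.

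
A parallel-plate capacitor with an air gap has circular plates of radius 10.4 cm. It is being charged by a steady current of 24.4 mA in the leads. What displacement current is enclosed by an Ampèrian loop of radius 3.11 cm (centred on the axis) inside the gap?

2.18×10^-3 A

No conduction current crosses the gap, so I_d there equals the 0.0244 A in the leads.
Through an area πr² the displacement current is I_d·(πr²/πR²) = I_d (r/R)² = 2.18×10^-3 A.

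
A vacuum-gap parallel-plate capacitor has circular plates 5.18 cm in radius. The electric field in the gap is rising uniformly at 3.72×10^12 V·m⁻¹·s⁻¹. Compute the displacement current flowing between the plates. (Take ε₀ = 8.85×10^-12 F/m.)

With a uniform field, Φ_E = EA, so I_d = ε₀ A dE/dt = 0.278 A.

0.278 A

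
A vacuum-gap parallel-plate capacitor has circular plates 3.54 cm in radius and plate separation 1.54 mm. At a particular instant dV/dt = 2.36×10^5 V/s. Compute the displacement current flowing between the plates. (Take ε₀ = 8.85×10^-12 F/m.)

E = V/d so dE/dt = (dV/dt)/d = 1.532×10^8 V/(m·s), and I_d = ε₀ A dE/dt = (8.85×10^-12)(3.937×10^-3)(1.532×10^8) = 5.34×10^-6 A.

5.34×10^-6 A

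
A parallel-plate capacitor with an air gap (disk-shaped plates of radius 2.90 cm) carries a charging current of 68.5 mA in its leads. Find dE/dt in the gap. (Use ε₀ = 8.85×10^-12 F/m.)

The displacement current between the plates equals the conduction current, I_d = 68.5 mA.
Inverting I_d = ε₀ A dE/dt gives dE/dt = 0.0685 / (8.85×10^-12 · 2.642×10^-3) = 2.93×10^12 V/(m·s).

2.93×10^12 V/(m·s)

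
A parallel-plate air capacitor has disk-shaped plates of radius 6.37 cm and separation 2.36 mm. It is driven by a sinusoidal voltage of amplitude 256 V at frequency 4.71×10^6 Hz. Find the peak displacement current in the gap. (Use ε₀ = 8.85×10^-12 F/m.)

The displacement current equals the conduction current C dV/dt, which peaks at C V₀ ω.
With C = ε₀A/d = (8.85×10^-12)(0.01275)/(2.36×10^-3) = 4.781×10^-11 F and ω = 2πf = 2.959×10^7 rad/s, I_d,max = (4.781×10^-11)(256)(2.959×10^7) = 0.362 A.

0.362 A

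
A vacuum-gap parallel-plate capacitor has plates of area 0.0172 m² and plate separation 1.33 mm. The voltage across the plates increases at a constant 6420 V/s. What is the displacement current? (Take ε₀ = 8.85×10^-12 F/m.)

7.35×10^-7 A

The displacement current equals the charging current C dV/dt. With C = ε₀A/d = (8.85×10^-12)(0.0172)/(1.33×10^-3) = 1.145×10^-10 F, I_d = (1.145×10^-10)(6420) = 7.35×10^-7 A.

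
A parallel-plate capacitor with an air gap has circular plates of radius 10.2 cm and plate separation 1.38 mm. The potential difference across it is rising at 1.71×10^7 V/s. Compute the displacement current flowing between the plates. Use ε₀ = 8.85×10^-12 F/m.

E = V/d so dE/dt = (dV/dt)/d = 1.239×10^10 V/(m·s), and I_d = ε₀ A dE/dt = (8.85×10^-12)(0.03269)(1.239×10^10) = 3.58×10^-3 A.

3.58×10^-3 A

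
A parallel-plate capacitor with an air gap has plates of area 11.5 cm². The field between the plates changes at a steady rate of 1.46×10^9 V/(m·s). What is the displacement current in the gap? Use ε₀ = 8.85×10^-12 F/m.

1.49×10^-5 A

I_d = ε₀ A (dE/dt) = (8.85×10^-12)(1.15×10^-3 m²)(1.46×10^9) = 1.49×10^-5 A.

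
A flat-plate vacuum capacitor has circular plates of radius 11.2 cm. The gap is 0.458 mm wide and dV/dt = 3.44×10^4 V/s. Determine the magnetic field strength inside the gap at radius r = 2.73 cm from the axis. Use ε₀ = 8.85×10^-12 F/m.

dE/dt = (dV/dt)/d = 7.511×10^7 V/(m·s); I_d = ε₀(πR²)(dE/dt) = (8.85×10^-12)(0.03941)(7.511×10^7) = 2.620×10^-5 A.
An Ampèrian loop of radius r encloses a fraction (r/R)² of I_d. Then B·2πr = μ₀ I_d (r/R)², giving B = μ₀ I_d r/(2πR²) = 1.14×10^-11 T.

1.14×10^-11 T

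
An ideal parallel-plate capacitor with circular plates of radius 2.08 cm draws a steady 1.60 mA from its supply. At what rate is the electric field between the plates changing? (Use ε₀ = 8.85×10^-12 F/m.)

1.33×10^11 V/(m·s)

The displacement current between the plates equals the conduction current, I_d = 1.60 mA.
Since I_d = ε₀ A dE/dt, dE/dt = I_d/(ε₀A) = (1.60×10^-3)/((8.85×10^-12)(1.359×10^-3)) = 1.33×10^11 V/(m·s).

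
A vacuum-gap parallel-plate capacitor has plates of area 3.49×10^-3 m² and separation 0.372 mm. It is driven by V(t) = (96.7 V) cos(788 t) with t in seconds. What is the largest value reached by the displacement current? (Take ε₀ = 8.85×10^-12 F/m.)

C = ε₀A/d = (8.85×10^-12)(3.49×10^-3)/(3.72×10^-4) = 8.303×10^-11 F; ω = 788 rad/s.
I_d = C dV/dt, so |I_d|_max = C V₀ ω = (8.303×10^-11)(96.7)(788) = 6.33×10^-6 A.

6.33×10^-6 A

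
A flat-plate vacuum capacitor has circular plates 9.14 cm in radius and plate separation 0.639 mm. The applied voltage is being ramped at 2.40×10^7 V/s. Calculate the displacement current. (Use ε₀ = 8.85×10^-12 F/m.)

C = ε₀A/d = (8.85×10^-12)(0.02624)/(6.39×10^-4) = 3.634×10^-10 F.
I_d = C dV/dt = (3.634×10^-10)(2.40×10^7) = 8.72×10^-3 A.

8.72×10^-3 A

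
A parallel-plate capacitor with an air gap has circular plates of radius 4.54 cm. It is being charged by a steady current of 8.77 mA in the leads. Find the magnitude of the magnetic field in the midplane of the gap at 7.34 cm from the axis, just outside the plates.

By continuity the displacement current in the gap matches the conduction current: I_d = 8.77×10^-3 A.
For r ≥ R the full I_d is enclosed: B = μ₀ I_d/(2πr) = (4π×10^-7)(8.77×10^-3)/(2π·0.0734) = 2.39×10^-8 T.

2.39×10^-8 T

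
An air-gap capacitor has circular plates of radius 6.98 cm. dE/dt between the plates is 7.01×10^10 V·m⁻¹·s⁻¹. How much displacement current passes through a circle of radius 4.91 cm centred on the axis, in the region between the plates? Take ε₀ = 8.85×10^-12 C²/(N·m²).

4.70×10^-3 A

I_d = ε₀ dΦ_E/dt = ε₀ πR² (dE/dt) = (8.85×10^-12)(0.01531)(7.01×10^10) = 9.498×10^-3 A through the full plate area.
The field is uniform, so I_d,enc = I_d (r/R)² = (9.498×10^-3)(4.91/6.98)² = 4.70×10^-3 A.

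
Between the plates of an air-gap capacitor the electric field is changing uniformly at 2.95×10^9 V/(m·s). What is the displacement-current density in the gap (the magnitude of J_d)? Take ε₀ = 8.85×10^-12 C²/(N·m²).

J_d = ε₀ ∂E/∂t, so J_d = 0.0261 A/m².

0.0261 A/m²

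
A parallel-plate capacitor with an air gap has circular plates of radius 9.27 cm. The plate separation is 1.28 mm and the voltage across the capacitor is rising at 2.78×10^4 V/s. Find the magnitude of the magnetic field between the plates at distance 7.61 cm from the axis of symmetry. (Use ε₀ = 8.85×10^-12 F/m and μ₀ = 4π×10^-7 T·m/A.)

I_d = C dV/dt with C = ε₀πR²/d = 1.867×10^-10 F, so I_d = (1.867×10^-10)(2.78×10^4) = 5.190×10^-6 A.
∮B·dl = μ₀ I_d,enc with I_d,enc = I_d r²/R² = 3.498×10^-6 A; so B = μ₀ I_d,enc/(2πr) = 9.19×10^-12 T.

9.19×10^-12 T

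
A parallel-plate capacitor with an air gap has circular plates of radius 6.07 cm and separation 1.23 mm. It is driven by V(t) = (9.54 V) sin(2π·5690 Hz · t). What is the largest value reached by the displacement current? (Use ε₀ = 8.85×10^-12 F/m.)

C = ε₀A/d = (8.85×10^-12)(0.01158)/(1.23×10^-3) = 8.332×10^-11 F; ω = 2πf = 3.575×10^4 rad/s.
I_d = C dV/dt, so |I_d|_max = C V₀ ω = (8.332×10^-11)(9.54)(3.575×10^4) = 2.84×10^-5 A.

2.84×10^-5 A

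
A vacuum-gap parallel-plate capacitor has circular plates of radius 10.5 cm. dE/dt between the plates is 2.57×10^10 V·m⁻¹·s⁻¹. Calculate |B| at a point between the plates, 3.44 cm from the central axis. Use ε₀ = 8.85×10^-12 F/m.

4.92×10^-9 T

Total displacement current: I_d = ε₀(πR²)(dE/dt) = (8.85×10^-12)(0.03464)(2.57×10^10) = 7.879×10^-3 A.
∮B·dl = μ₀ I_d,enc with I_d,enc = I_d r²/R² = 8.457×10^-4 A; so B = μ₀ I_d,enc/(2πr) = 4.92×10^-9 T.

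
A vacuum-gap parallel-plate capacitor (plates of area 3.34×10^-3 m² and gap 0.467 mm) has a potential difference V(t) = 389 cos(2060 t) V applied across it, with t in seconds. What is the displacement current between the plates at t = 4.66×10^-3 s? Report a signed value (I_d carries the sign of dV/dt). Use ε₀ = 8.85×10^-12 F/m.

dV/dt = (389)(2060)·−sin(9.5996) = 1.394×10^5 V/s.
I_d = C dV/dt with C = ε₀A/d = (8.85×10^-12)(3.34×10^-3)/(4.67×10^-4) = 6.330×10^-11 F, so I_d = (6.330×10^-11)(1.394×10^5) = 8.82×10^-6 A.

8.82×10^-6 A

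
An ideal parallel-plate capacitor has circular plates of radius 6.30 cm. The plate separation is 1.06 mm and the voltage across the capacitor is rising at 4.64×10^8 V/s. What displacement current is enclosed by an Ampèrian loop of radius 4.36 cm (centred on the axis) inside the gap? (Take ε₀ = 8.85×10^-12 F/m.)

dE/dt = (dV/dt)/d = 4.377×10^11 V/(m·s); I_d = ε₀(πR²)(dE/dt) = (8.85×10^-12)(0.01247)(4.377×10^11) = 0.04830 A.
Since J_d is uniform, the enclosed fraction is (r/R)² = 0.4790, giving I_d,enc = 0.0231 A.

0.0231 A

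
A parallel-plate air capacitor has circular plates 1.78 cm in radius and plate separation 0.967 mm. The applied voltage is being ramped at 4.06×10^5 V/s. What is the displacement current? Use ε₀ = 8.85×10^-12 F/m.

3.70×10^-6 A

The field between the plates is E = V/d, so dE/dt = (4.06×10^5)/(9.67×10^-4 m) = 4.199×10^8 V/(m·s).
I_d = ε₀ A (dE/dt) = (8.85×10^-12)(9.954×10^-4)(4.199×10^8) = 3.70×10^-6 A.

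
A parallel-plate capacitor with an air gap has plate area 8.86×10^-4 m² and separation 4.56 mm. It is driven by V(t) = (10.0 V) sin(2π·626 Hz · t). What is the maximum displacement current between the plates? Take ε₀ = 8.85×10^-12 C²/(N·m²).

The displacement current equals the conduction current C dV/dt, which peaks at C V₀ ω.
With C = ε₀A/d = (8.85×10^-12)(8.86×10^-4)/(4.56×10^-3) = 1.720×10^-12 F and ω = 2πf = 3933 rad/s, I_d,max = (1.720×10^-12)(10.0)(3933) = 6.76×10^-8 A.

6.76×10^-8 A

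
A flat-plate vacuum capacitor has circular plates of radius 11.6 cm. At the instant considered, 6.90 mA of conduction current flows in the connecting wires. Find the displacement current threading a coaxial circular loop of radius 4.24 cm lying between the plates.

Between the plates the displacement current equals the wire current: I_d = 6.90 mA = 6.90×10^-3 A.
Since J_d is uniform, the enclosed fraction is (r/R)² = 0.1336, giving I_d,enc = 9.22×10^-4 A.

9.22×10^-4 A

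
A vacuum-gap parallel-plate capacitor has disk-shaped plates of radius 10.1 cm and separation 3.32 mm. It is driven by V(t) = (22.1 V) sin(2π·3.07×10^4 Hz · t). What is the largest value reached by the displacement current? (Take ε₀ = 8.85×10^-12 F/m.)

(dE/dt)_max = V₀ω/d = 1.284×10^9 V/(m·s); ω = 2πf = 1.929×10^5 rad/s.
I_d,max = ε₀ A (dE/dt)_max = (8.85×10^-12)(0.03205)(1.284×10^9) = 3.64×10^-4 A.

3.64×10^-4 A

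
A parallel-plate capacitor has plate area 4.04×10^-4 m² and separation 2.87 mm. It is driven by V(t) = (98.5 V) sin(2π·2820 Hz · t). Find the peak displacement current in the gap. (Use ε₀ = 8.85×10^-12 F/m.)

(dE/dt)_max = V₀ω/d = 6.082×10^8 V/(m·s); ω = 2πf = 1.772×10^4 rad/s.
I_d,max = ε₀ A (dE/dt)_max = (8.85×10^-12)(4.04×10^-4)(6.082×10^8) = 2.17×10^-6 A.

2.17×10^-6 A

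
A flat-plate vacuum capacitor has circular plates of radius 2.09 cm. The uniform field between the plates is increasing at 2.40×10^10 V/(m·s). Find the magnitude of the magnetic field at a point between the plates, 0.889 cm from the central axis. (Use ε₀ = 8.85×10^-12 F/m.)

1.19×10^-9 T

I_d = ε₀ dΦ_E/dt = ε₀ πR² (dE/dt) = (8.85×10^-12)(1.372×10^-3)(2.40×10^10) = 2.914×10^-4 A through the full plate area.
For r < R the Ampère–Maxwell law gives B(2πr) = μ₀ I_d (r²/R²), so B = μ₀ I_d r/(2πR²) = (4π×10^-7)(2.914×10^-4)(8.89×10^-3)/(2π·0.0209²) = 1.19×10^-9 T.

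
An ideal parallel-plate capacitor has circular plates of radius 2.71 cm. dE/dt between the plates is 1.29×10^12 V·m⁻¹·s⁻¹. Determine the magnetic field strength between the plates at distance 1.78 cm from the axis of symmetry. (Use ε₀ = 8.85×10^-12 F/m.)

1.28×10^-7 T

Total displacement current: I_d = ε₀(πR²)(dE/dt) = (8.85×10^-12)(2.307×10^-3)(1.29×10^12) = 0.02634 A.
An Ampèrian loop of radius r encloses a fraction (r/R)² of I_d. Then B·2πr = μ₀ I_d (r/R)², giving B = μ₀ I_d r/(2πR²) = 1.28×10^-7 T.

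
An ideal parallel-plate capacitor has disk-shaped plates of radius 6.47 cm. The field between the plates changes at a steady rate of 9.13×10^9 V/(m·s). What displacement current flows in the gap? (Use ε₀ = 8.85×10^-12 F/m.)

1.06×10^-3 A

I_d = ε₀ A (dE/dt) = (8.85×10^-12)(0.01315 m²)(9.13×10^9) = 1.06×10^-3 A.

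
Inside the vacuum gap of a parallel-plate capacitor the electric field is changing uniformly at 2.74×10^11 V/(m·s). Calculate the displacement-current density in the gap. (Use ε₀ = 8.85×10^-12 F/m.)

2.42 A/m²

The displacement-current density is ε₀ ∂E/∂t = (8.85×10^-12)(2.74×10^11) = 2.42 A/m².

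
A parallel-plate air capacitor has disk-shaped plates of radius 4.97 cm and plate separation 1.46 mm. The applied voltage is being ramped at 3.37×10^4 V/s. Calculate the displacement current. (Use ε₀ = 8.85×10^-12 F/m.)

1.59×10^-6 A

C = ε₀A/d = (8.85×10^-12)(7.760×10^-3)/(1.46×10^-3) = 4.704×10^-11 F.
I_d = C dV/dt = (4.704×10^-11)(3.37×10^4) = 1.59×10^-6 A.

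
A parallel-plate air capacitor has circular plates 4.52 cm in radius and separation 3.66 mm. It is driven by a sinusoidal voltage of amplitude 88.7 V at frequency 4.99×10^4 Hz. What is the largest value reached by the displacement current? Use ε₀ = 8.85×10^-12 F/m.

4.32×10^-4 A

(dE/dt)_max = V₀ω/d = 7.598×10^9 V/(m·s); ω = 2πf = 3.135×10^5 rad/s.
I_d,max = ε₀ A (dE/dt)_max = (8.85×10^-12)(6.418×10^-3)(7.598×10^9) = 4.32×10^-4 A.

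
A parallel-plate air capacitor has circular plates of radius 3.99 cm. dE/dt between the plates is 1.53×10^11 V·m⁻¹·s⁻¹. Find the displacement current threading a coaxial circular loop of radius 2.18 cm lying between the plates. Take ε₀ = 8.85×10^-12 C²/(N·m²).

I_d = ε₀ dΦ_E/dt = ε₀ πR² (dE/dt) = (8.85×10^-12)(5.001×10^-3)(1.53×10^11) = 6.772×10^-3 A through the full plate area.
Through an area πr² the displacement current is I_d·(πr²/πR²) = I_d (r/R)² = 2.02×10^-3 A.

2.02×10^-3 A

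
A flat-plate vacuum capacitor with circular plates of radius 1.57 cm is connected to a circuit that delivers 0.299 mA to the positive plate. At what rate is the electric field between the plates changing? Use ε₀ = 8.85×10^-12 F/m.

4.36×10^10 V/(m·s)

By continuity, I_d in the gap equals the 0.299 mA flowing in the wire.
Then dE/dt = I_d/(ε₀A) = 4.36×10^10 V/(m·s).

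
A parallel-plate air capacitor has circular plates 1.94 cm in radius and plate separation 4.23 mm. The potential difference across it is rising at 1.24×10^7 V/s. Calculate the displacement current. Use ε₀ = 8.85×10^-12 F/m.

3.07×10^-5 A

E = V/d so dE/dt = (dV/dt)/d = 2.931×10^9 V/(m·s), and I_d = ε₀ A dE/dt = (8.85×10^-12)(1.182×10^-3)(2.931×10^9) = 3.07×10^-5 A.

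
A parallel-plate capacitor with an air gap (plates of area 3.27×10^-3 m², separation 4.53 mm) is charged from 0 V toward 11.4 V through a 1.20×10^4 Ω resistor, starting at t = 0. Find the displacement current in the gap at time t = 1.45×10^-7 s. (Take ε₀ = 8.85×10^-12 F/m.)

1.43×10^-4 A

C = ε₀A/d = (8.85×10^-12)(3.27×10^-3)/(4.53×10^-3) = 6.388×10^-12 F and τ = RC = 7.666×10^-8 s. I_d in the gap equals the RC charging current.
I_d(t) = (V₀/R) e^(−t/τ) = 9.500×10^-4 · e^(−1.891) = 1.43×10^-4 A.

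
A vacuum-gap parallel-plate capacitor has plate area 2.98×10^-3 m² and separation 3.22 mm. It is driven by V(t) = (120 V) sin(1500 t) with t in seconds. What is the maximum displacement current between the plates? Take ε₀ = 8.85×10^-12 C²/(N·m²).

1.47×10^-6 A

The displacement current equals the conduction current C dV/dt, which peaks at C V₀ ω.
With C = ε₀A/d = (8.85×10^-12)(2.98×10^-3)/(3.22×10^-3) = 8.190×10^-12 F and ω = 1500 rad/s, I_d,max = (8.190×10^-12)(120)(1500) = 1.47×10^-6 A.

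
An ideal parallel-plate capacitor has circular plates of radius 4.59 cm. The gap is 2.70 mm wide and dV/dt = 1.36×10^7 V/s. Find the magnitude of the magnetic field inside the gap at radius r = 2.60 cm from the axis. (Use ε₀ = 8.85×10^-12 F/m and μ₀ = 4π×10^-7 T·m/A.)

7.28×10^-10 T

With E = V/d, dE/dt = 5.037×10^9 V/(m·s) and πR² = 6.619×10^-3 m², giving I_d = ε₀ πR² dE/dt = 2.951×10^-4 A.
An Ampèrian loop of radius r encloses a fraction (r/R)² of I_d. Then B·2πr = μ₀ I_d (r/R)², giving B = μ₀ I_d r/(2πR²) = 7.28×10^-10 T.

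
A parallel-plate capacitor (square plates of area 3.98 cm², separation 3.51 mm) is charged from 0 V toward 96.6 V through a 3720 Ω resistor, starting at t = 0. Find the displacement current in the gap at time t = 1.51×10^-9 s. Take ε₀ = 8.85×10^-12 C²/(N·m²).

0.0173 A

C = ε₀A/d = (8.85×10^-12)(3.98×10^-4)/(3.51×10^-3) = 1.004×10^-12 F and τ = RC = 3.735×10^-9 s. I_d in the gap equals the RC charging current.
I_d(t) = (V₀/R) e^(−t/τ) = 0.02597 · e^(−0.4043) = 0.0173 A.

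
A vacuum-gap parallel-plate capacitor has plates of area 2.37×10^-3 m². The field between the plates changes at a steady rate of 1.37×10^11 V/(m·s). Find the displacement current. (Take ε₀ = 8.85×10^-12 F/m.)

With a uniform field, Φ_E = EA, so I_d = ε₀ A dE/dt = 2.87×10^-3 A.

2.87×10^-3 A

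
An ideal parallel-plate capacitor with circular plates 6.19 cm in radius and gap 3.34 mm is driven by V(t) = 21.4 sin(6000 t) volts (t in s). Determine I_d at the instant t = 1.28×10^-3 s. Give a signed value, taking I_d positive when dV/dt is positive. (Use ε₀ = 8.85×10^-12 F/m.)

7.09×10^-7 A

C = ε₀A/d = (8.85×10^-12)(0.01204)/(3.34×10^-3) = 3.190×10^-11 F. dV/dt = V₀ω·cos(ωt); at ωt = 7.68 rad this factor is 0.1731.
I_d = C dV/dt = (3.190×10^-11)(21.4)(6000)(0.1731) = 7.09×10^-7 A.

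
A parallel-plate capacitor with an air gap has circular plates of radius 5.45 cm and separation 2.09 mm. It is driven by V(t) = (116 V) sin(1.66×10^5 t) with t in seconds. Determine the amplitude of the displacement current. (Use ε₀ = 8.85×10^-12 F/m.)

C = ε₀A/d = (8.85×10^-12)(9.331×10^-3)/(2.09×10^-3) = 3.951×10^-11 F; ω = 1.66×10^5 rad/s.
I_d = C dV/dt, so |I_d|_max = C V₀ ω = (3.951×10^-11)(116)(1.66×10^5) = 7.61×10^-4 A.

7.61×10^-4 A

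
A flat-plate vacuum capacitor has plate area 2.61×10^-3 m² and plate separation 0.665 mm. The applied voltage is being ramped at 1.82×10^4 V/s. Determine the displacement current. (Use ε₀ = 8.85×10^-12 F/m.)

C = ε₀A/d = (8.85×10^-12)(2.61×10^-3)/(6.65×10^-4) = 3.473×10^-11 F.
I_d = C dV/dt = (3.473×10^-11)(1.82×10^4) = 6.32×10^-7 A.

6.32×10^-7 A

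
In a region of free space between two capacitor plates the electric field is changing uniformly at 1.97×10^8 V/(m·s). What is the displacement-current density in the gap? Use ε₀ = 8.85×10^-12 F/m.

1.74×10^-3 A/m²

The displacement-current density is ε₀ ∂E/∂t = (8.85×10^-12)(1.97×10^8) = 1.74×10^-3 A/m².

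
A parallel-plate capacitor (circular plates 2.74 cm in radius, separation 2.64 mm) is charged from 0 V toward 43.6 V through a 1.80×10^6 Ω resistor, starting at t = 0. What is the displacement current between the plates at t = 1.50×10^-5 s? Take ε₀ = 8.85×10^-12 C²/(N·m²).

8.44×10^-6 A

With C = ε₀A/d = (8.85×10^-12)(2.359×10^-3)/(2.64×10^-3) = 7.908×10^-12 F, the time constant is τ = RC = 1.423×10^-5 s, so t/τ = 1.054 and e^(−t/τ) = 0.3485.
I_d = I_cond = (V₀/R) e^(−t/τ) = (2.422×10^-5)(0.3485) = 8.44×10^-6 A.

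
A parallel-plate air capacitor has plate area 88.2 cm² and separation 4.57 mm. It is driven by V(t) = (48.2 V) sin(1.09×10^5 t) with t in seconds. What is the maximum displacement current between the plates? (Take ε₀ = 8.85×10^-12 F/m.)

8.97×10^-5 A

The displacement current equals the conduction current C dV/dt, which peaks at C V₀ ω.
With C = ε₀A/d = (8.85×10^-12)(8.82×10^-3)/(4.57×10^-3) = 1.708×10^-11 F and ω = 1.09×10^5 rad/s, I_d,max = (1.708×10^-11)(48.2)(1.09×10^5) = 8.97×10^-5 A.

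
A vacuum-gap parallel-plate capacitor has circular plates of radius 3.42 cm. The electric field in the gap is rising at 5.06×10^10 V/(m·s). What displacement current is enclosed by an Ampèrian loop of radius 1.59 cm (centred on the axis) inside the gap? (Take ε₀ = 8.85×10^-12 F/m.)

Total displacement current: I_d = ε₀(πR²)(dE/dt) = (8.85×10^-12)(3.675×10^-3)(5.06×10^10) = 1.646×10^-3 A.
Since J_d is uniform, the enclosed fraction is (r/R)² = 0.2161, giving I_d,enc = 3.56×10^-4 A.

3.56×10^-4 A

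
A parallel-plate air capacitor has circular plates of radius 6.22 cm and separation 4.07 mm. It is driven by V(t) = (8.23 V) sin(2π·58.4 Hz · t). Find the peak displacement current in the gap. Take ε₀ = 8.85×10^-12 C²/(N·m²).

7.98×10^-8 A

C = ε₀A/d = (8.85×10^-12)(0.01215)/(4.07×10^-3) = 2.642×10^-11 F; ω = 2πf = 366.9 rad/s.
I_d = C dV/dt, so |I_d|_max = C V₀ ω = (2.642×10^-11)(8.23)(366.9) = 7.98×10^-8 A.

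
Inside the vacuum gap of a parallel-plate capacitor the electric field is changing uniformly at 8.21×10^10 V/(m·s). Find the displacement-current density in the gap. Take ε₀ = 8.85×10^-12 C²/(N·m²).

J_d = ε₀ dE/dt = (8.85×10^-12)(8.21×10^10) = 0.727 A/m².

0.727 A/m²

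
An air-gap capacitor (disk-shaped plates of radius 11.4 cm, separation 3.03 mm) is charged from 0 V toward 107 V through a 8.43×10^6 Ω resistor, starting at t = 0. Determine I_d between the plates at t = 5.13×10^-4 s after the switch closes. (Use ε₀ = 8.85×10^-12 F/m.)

C = ε₀A/d = (8.85×10^-12)(0.04083)/(3.03×10^-3) = 1.193×10^-10 F, so τ = RC = 1.006×10^-3 s.
The conduction current is I(t) = (V₀/R) e^(−t/τ), and the displacement current between the plates equals it.
t/τ = 0.5099; I_d = (107/8.43×10^6) · e^(−0.5099) = (1.269×10^-5)(0.6006) = 7.62×10^-6 A.

7.62×10^-6 A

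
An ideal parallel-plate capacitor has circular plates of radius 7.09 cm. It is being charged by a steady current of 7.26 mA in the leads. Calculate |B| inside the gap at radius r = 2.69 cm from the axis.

Between the plates the displacement current equals the wire current: I_d = 7.26 mA = 7.26×10^-3 A.
For r < R the Ampère–Maxwell law gives B(2πr) = μ₀ I_d (r²/R²), so B = μ₀ I_d r/(2πR²) = (4π×10^-7)(7.26×10^-3)(0.0269)/(2π·0.0709²) = 7.77×10^-9 T.

7.77×10^-9 T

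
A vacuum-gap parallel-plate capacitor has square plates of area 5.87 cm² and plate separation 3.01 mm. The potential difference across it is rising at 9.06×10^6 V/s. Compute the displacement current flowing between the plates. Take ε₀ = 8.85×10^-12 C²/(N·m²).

C = ε₀A/d = (8.85×10^-12)(5.87×10^-4)/(3.01×10^-3) = 1.726×10^-12 F.
I_d = C dV/dt = (1.726×10^-12)(9.06×10^6) = 1.56×10^-5 A.

1.56×10^-5 A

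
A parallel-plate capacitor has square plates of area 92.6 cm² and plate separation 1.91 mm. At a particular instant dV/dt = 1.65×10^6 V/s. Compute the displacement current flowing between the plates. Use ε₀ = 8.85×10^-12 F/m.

7.08×10^-5 A

The field between the plates is E = V/d, so dE/dt = (1.65×10^6)/(1.91×10^-3 m) = 8.639×10^8 V/(m·s).
I_d = ε₀ A (dE/dt) = (8.85×10^-12)(9.26×10^-3)(8.639×10^8) = 7.08×10^-5 A.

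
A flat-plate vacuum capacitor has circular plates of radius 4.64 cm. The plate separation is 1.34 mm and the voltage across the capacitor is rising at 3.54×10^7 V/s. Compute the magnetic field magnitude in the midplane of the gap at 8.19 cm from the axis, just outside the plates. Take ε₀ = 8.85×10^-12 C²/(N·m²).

3.86×10^-9 T

I_d = C dV/dt with C = ε₀πR²/d = 4.467×10^-11 F, so I_d = (4.467×10^-11)(3.54×10^7) = 1.581×10^-3 A.
For r ≥ R the full I_d is enclosed: B = μ₀ I_d/(2πr) = (4π×10^-7)(1.581×10^-3)/(2π·0.0819) = 3.86×10^-9 T.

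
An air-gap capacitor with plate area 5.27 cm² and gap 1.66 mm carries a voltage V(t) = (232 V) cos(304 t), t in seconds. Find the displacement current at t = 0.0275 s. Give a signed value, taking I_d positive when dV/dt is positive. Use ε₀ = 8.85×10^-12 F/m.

-1.73×10^-7 A

dV/dt = (232)(304)·−sin(8.36) = -6.169×10^4 V/s.
I_d = C dV/dt with C = ε₀A/d = (8.85×10^-12)(5.27×10^-4)/(1.66×10^-3) = 2.810×10^-12 F, so I_d = (2.810×10^-12)(-6.169×10^4) = -1.73×10^-7 A.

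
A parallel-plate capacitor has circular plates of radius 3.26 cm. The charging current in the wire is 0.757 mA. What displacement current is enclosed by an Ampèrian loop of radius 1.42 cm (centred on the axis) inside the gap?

No conduction current crosses the gap, so I_d there equals the 7.57×10^-4 A in the leads.
Through an area πr² the displacement current is I_d·(πr²/πR²) = I_d (r/R)² = 1.44×10^-4 A.

1.44×10^-4 A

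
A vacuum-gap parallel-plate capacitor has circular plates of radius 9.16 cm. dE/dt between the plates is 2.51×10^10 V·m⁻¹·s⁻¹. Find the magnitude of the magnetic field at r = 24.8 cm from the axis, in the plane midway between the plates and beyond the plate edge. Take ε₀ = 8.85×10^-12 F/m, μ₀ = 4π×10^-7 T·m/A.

4.72×10^-9 T

Through the whole plate area (πR² = 0.02636 m²), I_d = ε₀ πR² dE/dt = 5.855×10^-3 A.
With r > R the enclosed displacement current is the full I_d; B = μ₀ I_d / (2πr) = 4.72×10^-9 T.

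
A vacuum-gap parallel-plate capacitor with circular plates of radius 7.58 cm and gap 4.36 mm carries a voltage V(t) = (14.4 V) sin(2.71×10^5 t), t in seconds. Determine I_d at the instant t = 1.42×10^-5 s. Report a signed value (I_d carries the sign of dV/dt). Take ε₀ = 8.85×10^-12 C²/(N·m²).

dV/dt = (14.4)(2.71×10^5)·cos(3.8482) = -2.968×10^6 V/s.
I_d = C dV/dt with C = ε₀A/d = (8.85×10^-12)(0.01805)/(4.36×10^-3) = 3.664×10^-11 F, so I_d = (3.664×10^-11)(-2.968×10^6) = -1.09×10^-4 A.

-1.09×10^-4 A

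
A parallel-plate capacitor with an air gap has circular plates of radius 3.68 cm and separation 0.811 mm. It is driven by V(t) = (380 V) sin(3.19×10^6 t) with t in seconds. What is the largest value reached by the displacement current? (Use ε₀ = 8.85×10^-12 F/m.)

C = ε₀A/d = (8.85×10^-12)(4.254×10^-3)/(8.11×10^-4) = 4.642×10^-11 F; ω = 3.19×10^6 rad/s.
I_d = C dV/dt, so |I_d|_max = C V₀ ω = (4.642×10^-11)(380)(3.19×10^6) = 0.0563 A.

0.0563 A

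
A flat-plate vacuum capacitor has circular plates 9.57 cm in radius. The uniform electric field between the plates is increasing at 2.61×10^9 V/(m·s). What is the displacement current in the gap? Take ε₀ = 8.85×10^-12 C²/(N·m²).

The displacement current is ε₀ times dΦ_E/dt = ε₀ A dE/dt = (8.85×10^-12)(0.02877)(2.61×10^9) = 6.65×10^-4 A.

6.65×10^-4 A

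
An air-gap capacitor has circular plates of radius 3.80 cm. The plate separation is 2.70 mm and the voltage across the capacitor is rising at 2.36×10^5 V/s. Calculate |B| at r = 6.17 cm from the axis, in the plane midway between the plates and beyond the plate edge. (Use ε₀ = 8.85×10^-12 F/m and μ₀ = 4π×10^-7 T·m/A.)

I_d = C dV/dt with C = ε₀πR²/d = 1.487×10^-11 F, so I_d = (1.487×10^-11)(2.36×10^5) = 3.509×10^-6 A.
For r ≥ R the full I_d is enclosed: B = μ₀ I_d/(2πr) = (4π×10^-7)(3.509×10^-6)/(2π·0.0617) = 1.14×10^-11 T.

1.14×10^-11 T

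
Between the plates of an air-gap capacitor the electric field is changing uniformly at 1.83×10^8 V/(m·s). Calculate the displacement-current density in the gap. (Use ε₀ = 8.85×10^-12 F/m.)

The displacement-current density is ε₀ ∂E/∂t = (8.85×10^-12)(1.83×10^8) = 1.62×10^-3 A/m².

1.62×10^-3 A/m²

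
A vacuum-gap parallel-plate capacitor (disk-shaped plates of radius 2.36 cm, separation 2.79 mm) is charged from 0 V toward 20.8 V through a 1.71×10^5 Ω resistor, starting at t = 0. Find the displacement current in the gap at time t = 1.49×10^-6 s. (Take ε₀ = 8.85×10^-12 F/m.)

C = ε₀A/d = (8.85×10^-12)(1.750×10^-3)/(2.79×10^-3) = 5.551×10^-12 F and τ = RC = 9.492×10^-7 s. I_d in the gap equals the RC charging current.
I_d(t) = (V₀/R) e^(−t/τ) = 1.216×10^-4 · e^(−1.570) = 2.53×10^-5 A.

2.53×10^-5 A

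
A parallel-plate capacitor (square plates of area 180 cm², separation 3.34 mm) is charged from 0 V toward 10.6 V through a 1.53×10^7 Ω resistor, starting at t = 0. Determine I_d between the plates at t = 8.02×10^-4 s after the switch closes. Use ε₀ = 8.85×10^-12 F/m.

2.31×10^-7 A

C = ε₀A/d = (8.85×10^-12)(0.0180)/(3.34×10^-3) = 4.769×10^-11 F, so τ = RC = 7.297×10^-4 s.
The conduction current is I(t) = (V₀/R) e^(−t/τ), and the displacement current between the plates equals it.
t/τ = 1.099; I_d = (10.6/1.53×10^7) · e^(−1.099) = (6.928×10^-7)(0.3332) = 2.31×10^-7 A.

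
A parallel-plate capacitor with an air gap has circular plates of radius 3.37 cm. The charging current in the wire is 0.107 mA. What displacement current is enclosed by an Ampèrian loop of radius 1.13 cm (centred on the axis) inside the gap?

No conduction current crosses the gap, so I_d there equals the 1.07×10^-4 A in the leads.
Since J_d is uniform, the enclosed fraction is (r/R)² = 0.1124, giving I_d,enc = 1.20×10^-5 A.

1.20×10^-5 A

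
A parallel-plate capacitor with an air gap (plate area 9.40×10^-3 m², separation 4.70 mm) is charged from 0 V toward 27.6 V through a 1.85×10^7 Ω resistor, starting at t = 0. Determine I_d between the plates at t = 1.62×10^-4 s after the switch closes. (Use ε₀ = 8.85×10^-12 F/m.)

C = ε₀A/d = (8.85×10^-12)(9.40×10^-3)/(4.70×10^-3) = 1.770×10^-11 F and τ = RC = 3.275×10^-4 s. I_d in the gap equals the RC charging current.
I_d(t) = (V₀/R) e^(−t/τ) = 1.492×10^-6 · e^(−0.4947) = 9.10×10^-7 A.

9.10×10^-7 A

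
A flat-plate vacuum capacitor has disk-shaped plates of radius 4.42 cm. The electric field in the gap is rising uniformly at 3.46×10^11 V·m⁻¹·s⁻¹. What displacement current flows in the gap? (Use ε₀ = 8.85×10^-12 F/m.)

0.0188 A

With a uniform field, Φ_E = EA, so I_d = ε₀ A dE/dt = 0.0188 A.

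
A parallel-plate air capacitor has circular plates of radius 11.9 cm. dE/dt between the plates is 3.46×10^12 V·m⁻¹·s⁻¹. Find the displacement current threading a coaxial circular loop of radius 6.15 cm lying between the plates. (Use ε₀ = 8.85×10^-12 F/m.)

0.364 A

I_d = ε₀ dΦ_E/dt = ε₀ πR² (dE/dt) = (8.85×10^-12)(0.04449)(3.46×10^12) = 1.362 A through the full plate area.
Since J_d is uniform, the enclosed fraction is (r/R)² = 0.2671, giving I_d,enc = 0.364 A.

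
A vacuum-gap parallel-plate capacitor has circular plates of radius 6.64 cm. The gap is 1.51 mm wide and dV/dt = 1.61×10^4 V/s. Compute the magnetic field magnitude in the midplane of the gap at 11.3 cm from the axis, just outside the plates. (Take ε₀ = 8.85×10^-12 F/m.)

2.31×10^-12 T

I_d = C dV/dt with C = ε₀πR²/d = 8.117×10^-11 F, so I_d = (8.117×10^-11)(1.61×10^4) = 1.307×10^-6 A.
For r ≥ R the full I_d is enclosed: B = μ₀ I_d/(2πr) = (4π×10^-7)(1.307×10^-6)/(2π·0.113) = 2.31×10^-12 T.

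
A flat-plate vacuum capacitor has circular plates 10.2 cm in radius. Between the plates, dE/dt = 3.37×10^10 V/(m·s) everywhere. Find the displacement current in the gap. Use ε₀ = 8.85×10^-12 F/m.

9.75×10^-3 A

With a uniform field, Φ_E = EA, so I_d = ε₀ A dE/dt = 9.75×10^-3 A.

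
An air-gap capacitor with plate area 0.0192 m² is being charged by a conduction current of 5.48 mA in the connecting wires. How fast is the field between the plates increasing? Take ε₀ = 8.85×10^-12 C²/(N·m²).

By continuity, I_d in the gap equals the 5.48 mA flowing in the wire.
Then dE/dt = I_d/(ε₀A) = 3.23×10^10 V/(m·s).

3.23×10^10 V/(m·s)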